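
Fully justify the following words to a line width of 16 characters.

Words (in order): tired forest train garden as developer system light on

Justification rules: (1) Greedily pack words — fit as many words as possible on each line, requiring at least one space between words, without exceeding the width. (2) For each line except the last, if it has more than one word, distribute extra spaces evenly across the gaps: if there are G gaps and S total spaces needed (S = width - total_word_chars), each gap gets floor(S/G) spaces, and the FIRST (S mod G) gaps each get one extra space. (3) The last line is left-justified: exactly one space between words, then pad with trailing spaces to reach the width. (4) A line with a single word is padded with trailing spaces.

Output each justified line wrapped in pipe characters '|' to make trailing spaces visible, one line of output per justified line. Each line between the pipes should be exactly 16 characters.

Line 1: ['tired', 'forest'] (min_width=12, slack=4)
Line 2: ['train', 'garden', 'as'] (min_width=15, slack=1)
Line 3: ['developer', 'system'] (min_width=16, slack=0)
Line 4: ['light', 'on'] (min_width=8, slack=8)

Answer: |tired     forest|
|train  garden as|
|developer system|
|light on        |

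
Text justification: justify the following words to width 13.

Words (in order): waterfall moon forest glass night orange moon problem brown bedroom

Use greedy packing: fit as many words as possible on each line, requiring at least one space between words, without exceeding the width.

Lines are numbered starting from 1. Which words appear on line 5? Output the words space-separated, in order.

Line 1: ['waterfall'] (min_width=9, slack=4)
Line 2: ['moon', 'forest'] (min_width=11, slack=2)
Line 3: ['glass', 'night'] (min_width=11, slack=2)
Line 4: ['orange', 'moon'] (min_width=11, slack=2)
Line 5: ['problem', 'brown'] (min_width=13, slack=0)
Line 6: ['bedroom'] (min_width=7, slack=6)

Answer: problem brown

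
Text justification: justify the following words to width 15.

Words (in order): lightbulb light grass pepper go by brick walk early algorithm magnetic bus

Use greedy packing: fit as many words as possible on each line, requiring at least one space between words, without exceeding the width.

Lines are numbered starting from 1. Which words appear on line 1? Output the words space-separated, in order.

Answer: lightbulb light

Derivation:
Line 1: ['lightbulb', 'light'] (min_width=15, slack=0)
Line 2: ['grass', 'pepper', 'go'] (min_width=15, slack=0)
Line 3: ['by', 'brick', 'walk'] (min_width=13, slack=2)
Line 4: ['early', 'algorithm'] (min_width=15, slack=0)
Line 5: ['magnetic', 'bus'] (min_width=12, slack=3)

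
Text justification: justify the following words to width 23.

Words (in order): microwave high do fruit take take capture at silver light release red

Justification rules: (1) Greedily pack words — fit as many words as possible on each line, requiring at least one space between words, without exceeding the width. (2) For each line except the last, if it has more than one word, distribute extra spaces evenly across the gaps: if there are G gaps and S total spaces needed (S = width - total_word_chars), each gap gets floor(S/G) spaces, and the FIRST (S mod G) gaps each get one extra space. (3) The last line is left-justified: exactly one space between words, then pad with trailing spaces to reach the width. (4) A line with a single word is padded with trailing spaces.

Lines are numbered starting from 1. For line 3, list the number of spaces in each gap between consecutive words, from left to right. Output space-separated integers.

Answer: 3 2

Derivation:
Line 1: ['microwave', 'high', 'do', 'fruit'] (min_width=23, slack=0)
Line 2: ['take', 'take', 'capture', 'at'] (min_width=20, slack=3)
Line 3: ['silver', 'light', 'release'] (min_width=20, slack=3)
Line 4: ['red'] (min_width=3, slack=20)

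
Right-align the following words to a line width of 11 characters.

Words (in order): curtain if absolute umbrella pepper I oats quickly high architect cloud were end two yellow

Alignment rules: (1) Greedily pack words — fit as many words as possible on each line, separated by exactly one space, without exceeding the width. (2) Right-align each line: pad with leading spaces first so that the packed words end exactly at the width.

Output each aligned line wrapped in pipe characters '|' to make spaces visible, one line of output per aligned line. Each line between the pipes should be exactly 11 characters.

Line 1: ['curtain', 'if'] (min_width=10, slack=1)
Line 2: ['absolute'] (min_width=8, slack=3)
Line 3: ['umbrella'] (min_width=8, slack=3)
Line 4: ['pepper', 'I'] (min_width=8, slack=3)
Line 5: ['oats'] (min_width=4, slack=7)
Line 6: ['quickly'] (min_width=7, slack=4)
Line 7: ['high'] (min_width=4, slack=7)
Line 8: ['architect'] (min_width=9, slack=2)
Line 9: ['cloud', 'were'] (min_width=10, slack=1)
Line 10: ['end', 'two'] (min_width=7, slack=4)
Line 11: ['yellow'] (min_width=6, slack=5)

Answer: | curtain if|
|   absolute|
|   umbrella|
|   pepper I|
|       oats|
|    quickly|
|       high|
|  architect|
| cloud were|
|    end two|
|     yellow|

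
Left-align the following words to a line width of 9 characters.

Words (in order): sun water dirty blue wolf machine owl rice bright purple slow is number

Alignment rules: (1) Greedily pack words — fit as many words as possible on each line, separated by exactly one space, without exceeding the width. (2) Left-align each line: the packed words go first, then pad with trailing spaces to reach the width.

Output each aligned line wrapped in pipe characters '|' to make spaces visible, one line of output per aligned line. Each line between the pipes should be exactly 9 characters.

Line 1: ['sun', 'water'] (min_width=9, slack=0)
Line 2: ['dirty'] (min_width=5, slack=4)
Line 3: ['blue', 'wolf'] (min_width=9, slack=0)
Line 4: ['machine'] (min_width=7, slack=2)
Line 5: ['owl', 'rice'] (min_width=8, slack=1)
Line 6: ['bright'] (min_width=6, slack=3)
Line 7: ['purple'] (min_width=6, slack=3)
Line 8: ['slow', 'is'] (min_width=7, slack=2)
Line 9: ['number'] (min_width=6, slack=3)

Answer: |sun water|
|dirty    |
|blue wolf|
|machine  |
|owl rice |
|bright   |
|purple   |
|slow is  |
|number   |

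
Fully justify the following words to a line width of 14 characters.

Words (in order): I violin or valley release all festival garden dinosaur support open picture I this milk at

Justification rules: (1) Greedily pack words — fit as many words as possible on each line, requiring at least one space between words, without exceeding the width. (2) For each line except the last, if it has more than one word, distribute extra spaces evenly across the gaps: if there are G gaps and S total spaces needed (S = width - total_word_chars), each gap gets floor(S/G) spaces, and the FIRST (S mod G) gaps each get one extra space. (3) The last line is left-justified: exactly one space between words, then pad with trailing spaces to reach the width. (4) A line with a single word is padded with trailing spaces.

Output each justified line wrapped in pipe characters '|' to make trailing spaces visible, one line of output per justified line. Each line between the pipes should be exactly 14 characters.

Line 1: ['I', 'violin', 'or'] (min_width=11, slack=3)
Line 2: ['valley', 'release'] (min_width=14, slack=0)
Line 3: ['all', 'festival'] (min_width=12, slack=2)
Line 4: ['garden'] (min_width=6, slack=8)
Line 5: ['dinosaur'] (min_width=8, slack=6)
Line 6: ['support', 'open'] (min_width=12, slack=2)
Line 7: ['picture', 'I', 'this'] (min_width=14, slack=0)
Line 8: ['milk', 'at'] (min_width=7, slack=7)

Answer: |I   violin  or|
|valley release|
|all   festival|
|garden        |
|dinosaur      |
|support   open|
|picture I this|
|milk at       |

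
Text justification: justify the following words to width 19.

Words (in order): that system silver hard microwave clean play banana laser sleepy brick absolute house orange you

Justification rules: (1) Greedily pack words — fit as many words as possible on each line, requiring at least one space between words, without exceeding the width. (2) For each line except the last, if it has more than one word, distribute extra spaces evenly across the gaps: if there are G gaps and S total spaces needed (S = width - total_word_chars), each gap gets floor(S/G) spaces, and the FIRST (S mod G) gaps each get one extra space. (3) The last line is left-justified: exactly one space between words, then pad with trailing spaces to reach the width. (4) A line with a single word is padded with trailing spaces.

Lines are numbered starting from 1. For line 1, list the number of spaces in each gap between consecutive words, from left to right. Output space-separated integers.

Line 1: ['that', 'system', 'silver'] (min_width=18, slack=1)
Line 2: ['hard', 'microwave'] (min_width=14, slack=5)
Line 3: ['clean', 'play', 'banana'] (min_width=17, slack=2)
Line 4: ['laser', 'sleepy', 'brick'] (min_width=18, slack=1)
Line 5: ['absolute', 'house'] (min_width=14, slack=5)
Line 6: ['orange', 'you'] (min_width=10, slack=9)

Answer: 2 1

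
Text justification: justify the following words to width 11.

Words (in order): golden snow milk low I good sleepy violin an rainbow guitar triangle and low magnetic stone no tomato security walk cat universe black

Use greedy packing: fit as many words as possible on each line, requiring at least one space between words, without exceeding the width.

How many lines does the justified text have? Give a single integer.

Answer: 15

Derivation:
Line 1: ['golden', 'snow'] (min_width=11, slack=0)
Line 2: ['milk', 'low', 'I'] (min_width=10, slack=1)
Line 3: ['good', 'sleepy'] (min_width=11, slack=0)
Line 4: ['violin', 'an'] (min_width=9, slack=2)
Line 5: ['rainbow'] (min_width=7, slack=4)
Line 6: ['guitar'] (min_width=6, slack=5)
Line 7: ['triangle'] (min_width=8, slack=3)
Line 8: ['and', 'low'] (min_width=7, slack=4)
Line 9: ['magnetic'] (min_width=8, slack=3)
Line 10: ['stone', 'no'] (min_width=8, slack=3)
Line 11: ['tomato'] (min_width=6, slack=5)
Line 12: ['security'] (min_width=8, slack=3)
Line 13: ['walk', 'cat'] (min_width=8, slack=3)
Line 14: ['universe'] (min_width=8, slack=3)
Line 15: ['black'] (min_width=5, slack=6)
Total lines: 15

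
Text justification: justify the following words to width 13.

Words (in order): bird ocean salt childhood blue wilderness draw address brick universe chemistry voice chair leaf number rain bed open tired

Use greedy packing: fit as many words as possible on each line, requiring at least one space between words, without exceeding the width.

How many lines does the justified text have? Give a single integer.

Line 1: ['bird', 'ocean'] (min_width=10, slack=3)
Line 2: ['salt'] (min_width=4, slack=9)
Line 3: ['childhood'] (min_width=9, slack=4)
Line 4: ['blue'] (min_width=4, slack=9)
Line 5: ['wilderness'] (min_width=10, slack=3)
Line 6: ['draw', 'address'] (min_width=12, slack=1)
Line 7: ['brick'] (min_width=5, slack=8)
Line 8: ['universe'] (min_width=8, slack=5)
Line 9: ['chemistry'] (min_width=9, slack=4)
Line 10: ['voice', 'chair'] (min_width=11, slack=2)
Line 11: ['leaf', 'number'] (min_width=11, slack=2)
Line 12: ['rain', 'bed', 'open'] (min_width=13, slack=0)
Line 13: ['tired'] (min_width=5, slack=8)
Total lines: 13

Answer: 13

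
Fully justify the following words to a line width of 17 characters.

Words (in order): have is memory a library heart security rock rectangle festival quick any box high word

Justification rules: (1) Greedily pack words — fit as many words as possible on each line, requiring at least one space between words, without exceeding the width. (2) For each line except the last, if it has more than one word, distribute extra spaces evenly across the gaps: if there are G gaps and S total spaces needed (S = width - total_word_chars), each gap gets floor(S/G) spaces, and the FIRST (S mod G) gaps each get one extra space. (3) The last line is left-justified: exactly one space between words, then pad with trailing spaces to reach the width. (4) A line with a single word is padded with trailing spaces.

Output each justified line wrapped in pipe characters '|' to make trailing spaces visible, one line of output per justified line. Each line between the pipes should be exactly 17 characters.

Answer: |have  is memory a|
|library     heart|
|security     rock|
|rectangle        |
|festival    quick|
|any box high word|

Derivation:
Line 1: ['have', 'is', 'memory', 'a'] (min_width=16, slack=1)
Line 2: ['library', 'heart'] (min_width=13, slack=4)
Line 3: ['security', 'rock'] (min_width=13, slack=4)
Line 4: ['rectangle'] (min_width=9, slack=8)
Line 5: ['festival', 'quick'] (min_width=14, slack=3)
Line 6: ['any', 'box', 'high', 'word'] (min_width=17, slack=0)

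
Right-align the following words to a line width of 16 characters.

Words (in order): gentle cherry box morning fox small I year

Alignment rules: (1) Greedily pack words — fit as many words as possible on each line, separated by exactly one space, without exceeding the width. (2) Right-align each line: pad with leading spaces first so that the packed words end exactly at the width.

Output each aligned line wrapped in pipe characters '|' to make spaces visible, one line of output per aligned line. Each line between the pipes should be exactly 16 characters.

Line 1: ['gentle', 'cherry'] (min_width=13, slack=3)
Line 2: ['box', 'morning', 'fox'] (min_width=15, slack=1)
Line 3: ['small', 'I', 'year'] (min_width=12, slack=4)

Answer: |   gentle cherry|
| box morning fox|
|    small I year|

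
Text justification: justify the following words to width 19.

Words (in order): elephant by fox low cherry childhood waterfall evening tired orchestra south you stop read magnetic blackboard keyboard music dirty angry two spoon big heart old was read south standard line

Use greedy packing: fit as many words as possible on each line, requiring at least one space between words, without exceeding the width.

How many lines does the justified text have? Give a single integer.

Line 1: ['elephant', 'by', 'fox', 'low'] (min_width=19, slack=0)
Line 2: ['cherry', 'childhood'] (min_width=16, slack=3)
Line 3: ['waterfall', 'evening'] (min_width=17, slack=2)
Line 4: ['tired', 'orchestra'] (min_width=15, slack=4)
Line 5: ['south', 'you', 'stop', 'read'] (min_width=19, slack=0)
Line 6: ['magnetic', 'blackboard'] (min_width=19, slack=0)
Line 7: ['keyboard', 'music'] (min_width=14, slack=5)
Line 8: ['dirty', 'angry', 'two'] (min_width=15, slack=4)
Line 9: ['spoon', 'big', 'heart', 'old'] (min_width=19, slack=0)
Line 10: ['was', 'read', 'south'] (min_width=14, slack=5)
Line 11: ['standard', 'line'] (min_width=13, slack=6)
Total lines: 11

Answer: 11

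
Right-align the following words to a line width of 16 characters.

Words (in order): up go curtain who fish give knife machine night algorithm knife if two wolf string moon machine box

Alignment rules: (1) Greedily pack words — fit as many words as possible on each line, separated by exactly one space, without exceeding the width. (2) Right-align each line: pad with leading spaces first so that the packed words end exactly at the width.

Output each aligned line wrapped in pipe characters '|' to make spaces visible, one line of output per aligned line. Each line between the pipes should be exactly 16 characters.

Line 1: ['up', 'go', 'curtain'] (min_width=13, slack=3)
Line 2: ['who', 'fish', 'give'] (min_width=13, slack=3)
Line 3: ['knife', 'machine'] (min_width=13, slack=3)
Line 4: ['night', 'algorithm'] (min_width=15, slack=1)
Line 5: ['knife', 'if', 'two'] (min_width=12, slack=4)
Line 6: ['wolf', 'string', 'moon'] (min_width=16, slack=0)
Line 7: ['machine', 'box'] (min_width=11, slack=5)

Answer: |   up go curtain|
|   who fish give|
|   knife machine|
| night algorithm|
|    knife if two|
|wolf string moon|
|     machine box|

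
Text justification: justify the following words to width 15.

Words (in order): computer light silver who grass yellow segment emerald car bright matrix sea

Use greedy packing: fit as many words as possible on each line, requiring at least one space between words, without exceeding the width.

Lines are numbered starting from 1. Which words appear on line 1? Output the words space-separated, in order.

Line 1: ['computer', 'light'] (min_width=14, slack=1)
Line 2: ['silver', 'who'] (min_width=10, slack=5)
Line 3: ['grass', 'yellow'] (min_width=12, slack=3)
Line 4: ['segment', 'emerald'] (min_width=15, slack=0)
Line 5: ['car', 'bright'] (min_width=10, slack=5)
Line 6: ['matrix', 'sea'] (min_width=10, slack=5)

Answer: computer light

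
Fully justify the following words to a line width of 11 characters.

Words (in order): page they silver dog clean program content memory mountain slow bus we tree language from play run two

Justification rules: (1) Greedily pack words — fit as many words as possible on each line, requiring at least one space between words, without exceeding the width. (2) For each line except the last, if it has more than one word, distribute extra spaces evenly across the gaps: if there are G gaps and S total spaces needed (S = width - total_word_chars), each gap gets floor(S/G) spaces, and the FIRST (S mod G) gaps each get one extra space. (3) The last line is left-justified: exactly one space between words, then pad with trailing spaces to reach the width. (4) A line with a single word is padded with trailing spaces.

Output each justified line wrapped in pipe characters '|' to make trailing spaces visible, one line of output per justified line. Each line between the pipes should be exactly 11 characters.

Line 1: ['page', 'they'] (min_width=9, slack=2)
Line 2: ['silver', 'dog'] (min_width=10, slack=1)
Line 3: ['clean'] (min_width=5, slack=6)
Line 4: ['program'] (min_width=7, slack=4)
Line 5: ['content'] (min_width=7, slack=4)
Line 6: ['memory'] (min_width=6, slack=5)
Line 7: ['mountain'] (min_width=8, slack=3)
Line 8: ['slow', 'bus', 'we'] (min_width=11, slack=0)
Line 9: ['tree'] (min_width=4, slack=7)
Line 10: ['language'] (min_width=8, slack=3)
Line 11: ['from', 'play'] (min_width=9, slack=2)
Line 12: ['run', 'two'] (min_width=7, slack=4)

Answer: |page   they|
|silver  dog|
|clean      |
|program    |
|content    |
|memory     |
|mountain   |
|slow bus we|
|tree       |
|language   |
|from   play|
|run two    |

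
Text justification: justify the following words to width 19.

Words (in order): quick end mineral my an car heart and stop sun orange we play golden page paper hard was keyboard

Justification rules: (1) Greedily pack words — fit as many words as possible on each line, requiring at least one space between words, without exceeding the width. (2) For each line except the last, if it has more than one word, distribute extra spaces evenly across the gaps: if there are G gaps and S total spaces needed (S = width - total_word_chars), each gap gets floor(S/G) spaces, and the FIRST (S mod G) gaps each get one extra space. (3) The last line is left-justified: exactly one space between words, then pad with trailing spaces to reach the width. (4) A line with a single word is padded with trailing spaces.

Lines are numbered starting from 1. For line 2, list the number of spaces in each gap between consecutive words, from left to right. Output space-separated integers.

Answer: 1 1 1 1

Derivation:
Line 1: ['quick', 'end', 'mineral'] (min_width=17, slack=2)
Line 2: ['my', 'an', 'car', 'heart', 'and'] (min_width=19, slack=0)
Line 3: ['stop', 'sun', 'orange', 'we'] (min_width=18, slack=1)
Line 4: ['play', 'golden', 'page'] (min_width=16, slack=3)
Line 5: ['paper', 'hard', 'was'] (min_width=14, slack=5)
Line 6: ['keyboard'] (min_width=8, slack=11)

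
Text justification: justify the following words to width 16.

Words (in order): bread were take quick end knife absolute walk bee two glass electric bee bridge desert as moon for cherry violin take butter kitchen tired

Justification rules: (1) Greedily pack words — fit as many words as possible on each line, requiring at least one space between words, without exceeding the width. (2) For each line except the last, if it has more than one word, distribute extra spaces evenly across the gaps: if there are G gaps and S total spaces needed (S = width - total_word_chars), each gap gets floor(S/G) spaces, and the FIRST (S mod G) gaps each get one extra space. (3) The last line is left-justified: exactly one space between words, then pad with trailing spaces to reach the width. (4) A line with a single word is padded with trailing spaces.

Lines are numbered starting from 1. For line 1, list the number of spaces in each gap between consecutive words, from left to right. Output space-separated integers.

Answer: 2 1

Derivation:
Line 1: ['bread', 'were', 'take'] (min_width=15, slack=1)
Line 2: ['quick', 'end', 'knife'] (min_width=15, slack=1)
Line 3: ['absolute', 'walk'] (min_width=13, slack=3)
Line 4: ['bee', 'two', 'glass'] (min_width=13, slack=3)
Line 5: ['electric', 'bee'] (min_width=12, slack=4)
Line 6: ['bridge', 'desert', 'as'] (min_width=16, slack=0)
Line 7: ['moon', 'for', 'cherry'] (min_width=15, slack=1)
Line 8: ['violin', 'take'] (min_width=11, slack=5)
Line 9: ['butter', 'kitchen'] (min_width=14, slack=2)
Line 10: ['tired'] (min_width=5, slack=11)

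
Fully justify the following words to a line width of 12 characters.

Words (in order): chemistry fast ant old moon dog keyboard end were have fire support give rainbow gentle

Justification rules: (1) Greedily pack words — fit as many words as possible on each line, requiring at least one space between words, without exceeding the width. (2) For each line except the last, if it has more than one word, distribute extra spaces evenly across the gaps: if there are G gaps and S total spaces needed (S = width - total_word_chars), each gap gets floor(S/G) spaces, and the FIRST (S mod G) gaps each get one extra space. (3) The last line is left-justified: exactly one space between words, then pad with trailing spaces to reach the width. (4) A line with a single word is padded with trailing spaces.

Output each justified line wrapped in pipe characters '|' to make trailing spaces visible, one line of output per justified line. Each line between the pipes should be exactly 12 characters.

Line 1: ['chemistry'] (min_width=9, slack=3)
Line 2: ['fast', 'ant', 'old'] (min_width=12, slack=0)
Line 3: ['moon', 'dog'] (min_width=8, slack=4)
Line 4: ['keyboard', 'end'] (min_width=12, slack=0)
Line 5: ['were', 'have'] (min_width=9, slack=3)
Line 6: ['fire', 'support'] (min_width=12, slack=0)
Line 7: ['give', 'rainbow'] (min_width=12, slack=0)
Line 8: ['gentle'] (min_width=6, slack=6)

Answer: |chemistry   |
|fast ant old|
|moon     dog|
|keyboard end|
|were    have|
|fire support|
|give rainbow|
|gentle      |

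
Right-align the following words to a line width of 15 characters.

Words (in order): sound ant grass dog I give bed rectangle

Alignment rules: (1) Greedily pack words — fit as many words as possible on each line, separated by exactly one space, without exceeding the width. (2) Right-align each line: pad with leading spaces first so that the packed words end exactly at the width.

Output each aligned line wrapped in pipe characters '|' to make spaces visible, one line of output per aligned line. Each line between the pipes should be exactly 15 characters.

Answer: |sound ant grass|
| dog I give bed|
|      rectangle|

Derivation:
Line 1: ['sound', 'ant', 'grass'] (min_width=15, slack=0)
Line 2: ['dog', 'I', 'give', 'bed'] (min_width=14, slack=1)
Line 3: ['rectangle'] (min_width=9, slack=6)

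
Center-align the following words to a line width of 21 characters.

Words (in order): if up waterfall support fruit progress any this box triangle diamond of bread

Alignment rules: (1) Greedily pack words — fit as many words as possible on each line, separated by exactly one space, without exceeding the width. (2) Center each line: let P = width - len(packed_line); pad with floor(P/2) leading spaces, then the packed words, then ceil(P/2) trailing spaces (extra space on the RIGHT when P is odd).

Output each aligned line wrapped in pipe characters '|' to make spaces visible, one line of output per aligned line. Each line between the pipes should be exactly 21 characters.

Answer: |   if up waterfall   |
|    support fruit    |
|progress any this box|
| triangle diamond of |
|        bread        |

Derivation:
Line 1: ['if', 'up', 'waterfall'] (min_width=15, slack=6)
Line 2: ['support', 'fruit'] (min_width=13, slack=8)
Line 3: ['progress', 'any', 'this', 'box'] (min_width=21, slack=0)
Line 4: ['triangle', 'diamond', 'of'] (min_width=19, slack=2)
Line 5: ['bread'] (min_width=5, slack=16)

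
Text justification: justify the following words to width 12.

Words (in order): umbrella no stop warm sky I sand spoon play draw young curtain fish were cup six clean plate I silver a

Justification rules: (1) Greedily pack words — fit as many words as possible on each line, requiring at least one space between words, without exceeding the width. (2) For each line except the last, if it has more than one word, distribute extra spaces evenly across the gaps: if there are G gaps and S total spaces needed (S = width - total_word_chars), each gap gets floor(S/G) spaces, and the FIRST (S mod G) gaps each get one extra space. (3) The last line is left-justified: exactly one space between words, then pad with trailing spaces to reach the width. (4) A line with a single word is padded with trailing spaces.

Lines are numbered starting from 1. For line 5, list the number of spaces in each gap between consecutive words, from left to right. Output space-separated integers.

Line 1: ['umbrella', 'no'] (min_width=11, slack=1)
Line 2: ['stop', 'warm'] (min_width=9, slack=3)
Line 3: ['sky', 'I', 'sand'] (min_width=10, slack=2)
Line 4: ['spoon', 'play'] (min_width=10, slack=2)
Line 5: ['draw', 'young'] (min_width=10, slack=2)
Line 6: ['curtain', 'fish'] (min_width=12, slack=0)
Line 7: ['were', 'cup', 'six'] (min_width=12, slack=0)
Line 8: ['clean', 'plate'] (min_width=11, slack=1)
Line 9: ['I', 'silver', 'a'] (min_width=10, slack=2)

Answer: 3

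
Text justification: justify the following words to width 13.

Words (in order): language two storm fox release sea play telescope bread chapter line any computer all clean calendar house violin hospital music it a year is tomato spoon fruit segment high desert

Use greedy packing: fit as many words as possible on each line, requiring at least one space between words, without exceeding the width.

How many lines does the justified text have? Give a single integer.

Line 1: ['language', 'two'] (min_width=12, slack=1)
Line 2: ['storm', 'fox'] (min_width=9, slack=4)
Line 3: ['release', 'sea'] (min_width=11, slack=2)
Line 4: ['play'] (min_width=4, slack=9)
Line 5: ['telescope'] (min_width=9, slack=4)
Line 6: ['bread', 'chapter'] (min_width=13, slack=0)
Line 7: ['line', 'any'] (min_width=8, slack=5)
Line 8: ['computer', 'all'] (min_width=12, slack=1)
Line 9: ['clean'] (min_width=5, slack=8)
Line 10: ['calendar'] (min_width=8, slack=5)
Line 11: ['house', 'violin'] (min_width=12, slack=1)
Line 12: ['hospital'] (min_width=8, slack=5)
Line 13: ['music', 'it', 'a'] (min_width=10, slack=3)
Line 14: ['year', 'is'] (min_width=7, slack=6)
Line 15: ['tomato', 'spoon'] (min_width=12, slack=1)
Line 16: ['fruit', 'segment'] (min_width=13, slack=0)
Line 17: ['high', 'desert'] (min_width=11, slack=2)
Total lines: 17

Answer: 17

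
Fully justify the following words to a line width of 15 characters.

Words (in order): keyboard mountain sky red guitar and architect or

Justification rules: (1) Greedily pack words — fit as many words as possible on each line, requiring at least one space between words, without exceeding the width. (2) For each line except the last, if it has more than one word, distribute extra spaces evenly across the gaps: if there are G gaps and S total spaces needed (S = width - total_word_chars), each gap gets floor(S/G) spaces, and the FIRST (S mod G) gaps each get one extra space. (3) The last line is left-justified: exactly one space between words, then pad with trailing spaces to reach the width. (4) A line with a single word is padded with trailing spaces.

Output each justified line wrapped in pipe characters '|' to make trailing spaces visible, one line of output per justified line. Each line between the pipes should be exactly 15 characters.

Line 1: ['keyboard'] (min_width=8, slack=7)
Line 2: ['mountain', 'sky'] (min_width=12, slack=3)
Line 3: ['red', 'guitar', 'and'] (min_width=14, slack=1)
Line 4: ['architect', 'or'] (min_width=12, slack=3)

Answer: |keyboard       |
|mountain    sky|
|red  guitar and|
|architect or   |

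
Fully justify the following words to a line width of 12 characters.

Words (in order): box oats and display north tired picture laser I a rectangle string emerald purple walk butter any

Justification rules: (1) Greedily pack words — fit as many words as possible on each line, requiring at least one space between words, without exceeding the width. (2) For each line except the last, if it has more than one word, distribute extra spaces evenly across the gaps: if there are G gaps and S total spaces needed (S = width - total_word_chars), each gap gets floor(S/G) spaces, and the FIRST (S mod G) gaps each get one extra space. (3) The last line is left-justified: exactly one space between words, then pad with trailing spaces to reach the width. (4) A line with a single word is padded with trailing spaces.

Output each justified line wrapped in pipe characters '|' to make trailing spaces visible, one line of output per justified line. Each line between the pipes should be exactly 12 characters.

Answer: |box oats and|
|display     |
|north  tired|
|picture     |
|laser   I  a|
|rectangle   |
|string      |
|emerald     |
|purple  walk|
|butter any  |

Derivation:
Line 1: ['box', 'oats', 'and'] (min_width=12, slack=0)
Line 2: ['display'] (min_width=7, slack=5)
Line 3: ['north', 'tired'] (min_width=11, slack=1)
Line 4: ['picture'] (min_width=7, slack=5)
Line 5: ['laser', 'I', 'a'] (min_width=9, slack=3)
Line 6: ['rectangle'] (min_width=9, slack=3)
Line 7: ['string'] (min_width=6, slack=6)
Line 8: ['emerald'] (min_width=7, slack=5)
Line 9: ['purple', 'walk'] (min_width=11, slack=1)
Line 10: ['butter', 'any'] (min_width=10, slack=2)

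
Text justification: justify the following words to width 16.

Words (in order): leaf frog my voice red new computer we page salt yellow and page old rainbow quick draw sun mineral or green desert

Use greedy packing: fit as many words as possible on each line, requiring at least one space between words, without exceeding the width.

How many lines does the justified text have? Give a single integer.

Line 1: ['leaf', 'frog', 'my'] (min_width=12, slack=4)
Line 2: ['voice', 'red', 'new'] (min_width=13, slack=3)
Line 3: ['computer', 'we', 'page'] (min_width=16, slack=0)
Line 4: ['salt', 'yellow', 'and'] (min_width=15, slack=1)
Line 5: ['page', 'old', 'rainbow'] (min_width=16, slack=0)
Line 6: ['quick', 'draw', 'sun'] (min_width=14, slack=2)
Line 7: ['mineral', 'or', 'green'] (min_width=16, slack=0)
Line 8: ['desert'] (min_width=6, slack=10)
Total lines: 8

Answer: 8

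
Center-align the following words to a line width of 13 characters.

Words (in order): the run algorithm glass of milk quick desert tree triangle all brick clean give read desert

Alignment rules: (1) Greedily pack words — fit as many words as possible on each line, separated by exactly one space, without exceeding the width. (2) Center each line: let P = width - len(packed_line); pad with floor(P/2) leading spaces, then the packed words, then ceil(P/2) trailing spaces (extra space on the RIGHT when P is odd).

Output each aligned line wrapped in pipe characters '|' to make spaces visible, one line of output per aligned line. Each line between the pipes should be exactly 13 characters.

Answer: |   the run   |
|  algorithm  |
|glass of milk|
|quick desert |
|tree triangle|
|  all brick  |
| clean give  |
| read desert |

Derivation:
Line 1: ['the', 'run'] (min_width=7, slack=6)
Line 2: ['algorithm'] (min_width=9, slack=4)
Line 3: ['glass', 'of', 'milk'] (min_width=13, slack=0)
Line 4: ['quick', 'desert'] (min_width=12, slack=1)
Line 5: ['tree', 'triangle'] (min_width=13, slack=0)
Line 6: ['all', 'brick'] (min_width=9, slack=4)
Line 7: ['clean', 'give'] (min_width=10, slack=3)
Line 8: ['read', 'desert'] (min_width=11, slack=2)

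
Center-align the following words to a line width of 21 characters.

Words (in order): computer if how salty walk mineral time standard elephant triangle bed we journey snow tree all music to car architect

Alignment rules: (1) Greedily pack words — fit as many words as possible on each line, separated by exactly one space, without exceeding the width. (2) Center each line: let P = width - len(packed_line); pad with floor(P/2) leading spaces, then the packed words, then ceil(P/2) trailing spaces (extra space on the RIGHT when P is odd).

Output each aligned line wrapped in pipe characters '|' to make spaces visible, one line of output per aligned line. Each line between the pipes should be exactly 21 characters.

Line 1: ['computer', 'if', 'how', 'salty'] (min_width=21, slack=0)
Line 2: ['walk', 'mineral', 'time'] (min_width=17, slack=4)
Line 3: ['standard', 'elephant'] (min_width=17, slack=4)
Line 4: ['triangle', 'bed', 'we'] (min_width=15, slack=6)
Line 5: ['journey', 'snow', 'tree', 'all'] (min_width=21, slack=0)
Line 6: ['music', 'to', 'car'] (min_width=12, slack=9)
Line 7: ['architect'] (min_width=9, slack=12)

Answer: |computer if how salty|
|  walk mineral time  |
|  standard elephant  |
|   triangle bed we   |
|journey snow tree all|
|    music to car     |
|      architect      |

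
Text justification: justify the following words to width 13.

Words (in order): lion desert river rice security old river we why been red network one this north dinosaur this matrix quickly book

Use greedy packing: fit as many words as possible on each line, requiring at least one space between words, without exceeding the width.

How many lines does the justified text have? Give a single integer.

Line 1: ['lion', 'desert'] (min_width=11, slack=2)
Line 2: ['river', 'rice'] (min_width=10, slack=3)
Line 3: ['security', 'old'] (min_width=12, slack=1)
Line 4: ['river', 'we', 'why'] (min_width=12, slack=1)
Line 5: ['been', 'red'] (min_width=8, slack=5)
Line 6: ['network', 'one'] (min_width=11, slack=2)
Line 7: ['this', 'north'] (min_width=10, slack=3)
Line 8: ['dinosaur', 'this'] (min_width=13, slack=0)
Line 9: ['matrix'] (min_width=6, slack=7)
Line 10: ['quickly', 'book'] (min_width=12, slack=1)
Total lines: 10

Answer: 10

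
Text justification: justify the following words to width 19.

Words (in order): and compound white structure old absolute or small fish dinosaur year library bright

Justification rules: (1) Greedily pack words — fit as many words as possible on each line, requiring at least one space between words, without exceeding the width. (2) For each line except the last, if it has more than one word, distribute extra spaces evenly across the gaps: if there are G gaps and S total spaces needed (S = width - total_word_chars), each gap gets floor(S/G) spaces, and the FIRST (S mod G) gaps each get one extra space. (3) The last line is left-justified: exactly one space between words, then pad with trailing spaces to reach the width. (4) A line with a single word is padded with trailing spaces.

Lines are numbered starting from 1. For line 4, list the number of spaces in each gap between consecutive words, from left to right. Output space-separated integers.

Answer: 2 1

Derivation:
Line 1: ['and', 'compound', 'white'] (min_width=18, slack=1)
Line 2: ['structure', 'old'] (min_width=13, slack=6)
Line 3: ['absolute', 'or', 'small'] (min_width=17, slack=2)
Line 4: ['fish', 'dinosaur', 'year'] (min_width=18, slack=1)
Line 5: ['library', 'bright'] (min_width=14, slack=5)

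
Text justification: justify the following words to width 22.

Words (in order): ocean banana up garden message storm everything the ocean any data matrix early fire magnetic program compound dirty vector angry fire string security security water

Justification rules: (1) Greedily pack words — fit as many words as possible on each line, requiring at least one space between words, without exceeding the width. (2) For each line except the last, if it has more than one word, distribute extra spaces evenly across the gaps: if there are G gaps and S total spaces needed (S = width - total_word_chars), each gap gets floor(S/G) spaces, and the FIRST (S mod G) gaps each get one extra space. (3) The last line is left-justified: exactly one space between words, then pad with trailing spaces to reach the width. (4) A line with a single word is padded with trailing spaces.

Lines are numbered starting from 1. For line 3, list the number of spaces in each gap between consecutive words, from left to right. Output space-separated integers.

Answer: 2 2

Derivation:
Line 1: ['ocean', 'banana', 'up', 'garden'] (min_width=22, slack=0)
Line 2: ['message', 'storm'] (min_width=13, slack=9)
Line 3: ['everything', 'the', 'ocean'] (min_width=20, slack=2)
Line 4: ['any', 'data', 'matrix', 'early'] (min_width=21, slack=1)
Line 5: ['fire', 'magnetic', 'program'] (min_width=21, slack=1)
Line 6: ['compound', 'dirty', 'vector'] (min_width=21, slack=1)
Line 7: ['angry', 'fire', 'string'] (min_width=17, slack=5)
Line 8: ['security', 'security'] (min_width=17, slack=5)
Line 9: ['water'] (min_width=5, slack=17)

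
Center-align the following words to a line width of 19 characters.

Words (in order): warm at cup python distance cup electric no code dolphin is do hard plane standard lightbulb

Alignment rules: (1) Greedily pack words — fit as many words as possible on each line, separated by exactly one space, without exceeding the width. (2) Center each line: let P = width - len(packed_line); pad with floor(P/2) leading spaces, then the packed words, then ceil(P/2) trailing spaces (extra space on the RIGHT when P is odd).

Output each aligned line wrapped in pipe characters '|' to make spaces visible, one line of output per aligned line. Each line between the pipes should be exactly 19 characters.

Answer: |warm at cup python |
|   distance cup    |
| electric no code  |
|dolphin is do hard |
|  plane standard   |
|     lightbulb     |

Derivation:
Line 1: ['warm', 'at', 'cup', 'python'] (min_width=18, slack=1)
Line 2: ['distance', 'cup'] (min_width=12, slack=7)
Line 3: ['electric', 'no', 'code'] (min_width=16, slack=3)
Line 4: ['dolphin', 'is', 'do', 'hard'] (min_width=18, slack=1)
Line 5: ['plane', 'standard'] (min_width=14, slack=5)
Line 6: ['lightbulb'] (min_width=9, slack=10)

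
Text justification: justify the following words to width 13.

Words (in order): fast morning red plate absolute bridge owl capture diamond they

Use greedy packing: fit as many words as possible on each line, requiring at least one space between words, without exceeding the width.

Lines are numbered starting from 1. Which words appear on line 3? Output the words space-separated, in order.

Line 1: ['fast', 'morning'] (min_width=12, slack=1)
Line 2: ['red', 'plate'] (min_width=9, slack=4)
Line 3: ['absolute'] (min_width=8, slack=5)
Line 4: ['bridge', 'owl'] (min_width=10, slack=3)
Line 5: ['capture'] (min_width=7, slack=6)
Line 6: ['diamond', 'they'] (min_width=12, slack=1)

Answer: absolute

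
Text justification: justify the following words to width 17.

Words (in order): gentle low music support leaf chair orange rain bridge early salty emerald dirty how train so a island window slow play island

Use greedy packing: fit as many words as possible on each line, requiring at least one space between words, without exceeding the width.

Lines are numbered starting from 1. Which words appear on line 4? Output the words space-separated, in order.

Answer: bridge early

Derivation:
Line 1: ['gentle', 'low', 'music'] (min_width=16, slack=1)
Line 2: ['support', 'leaf'] (min_width=12, slack=5)
Line 3: ['chair', 'orange', 'rain'] (min_width=17, slack=0)
Line 4: ['bridge', 'early'] (min_width=12, slack=5)
Line 5: ['salty', 'emerald'] (min_width=13, slack=4)
Line 6: ['dirty', 'how', 'train'] (min_width=15, slack=2)
Line 7: ['so', 'a', 'island'] (min_width=11, slack=6)
Line 8: ['window', 'slow', 'play'] (min_width=16, slack=1)
Line 9: ['island'] (min_width=6, slack=11)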